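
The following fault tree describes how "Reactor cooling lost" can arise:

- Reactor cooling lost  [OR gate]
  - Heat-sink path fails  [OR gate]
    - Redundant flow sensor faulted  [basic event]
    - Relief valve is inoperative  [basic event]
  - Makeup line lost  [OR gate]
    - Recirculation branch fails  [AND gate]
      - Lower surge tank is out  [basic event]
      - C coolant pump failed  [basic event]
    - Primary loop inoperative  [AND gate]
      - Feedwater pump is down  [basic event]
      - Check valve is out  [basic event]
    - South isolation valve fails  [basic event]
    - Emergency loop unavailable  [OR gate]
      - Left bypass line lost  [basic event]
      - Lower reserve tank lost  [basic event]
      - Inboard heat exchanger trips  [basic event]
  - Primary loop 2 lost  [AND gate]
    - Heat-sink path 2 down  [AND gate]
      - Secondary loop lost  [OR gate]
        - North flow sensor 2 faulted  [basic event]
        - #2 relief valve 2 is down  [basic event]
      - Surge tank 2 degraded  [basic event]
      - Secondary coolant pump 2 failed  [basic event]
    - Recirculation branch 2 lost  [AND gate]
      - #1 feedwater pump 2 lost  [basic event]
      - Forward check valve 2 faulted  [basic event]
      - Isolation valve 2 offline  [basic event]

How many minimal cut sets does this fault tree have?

10

Heat-sink path fails [OR]: union of children's cut sets → 2 cut set(s).
Recirculation branch fails [AND]: one cut set from each child combined → 1 × 1 = 1 cut set(s).
Primary loop inoperative [AND]: one cut set from each child combined → 1 × 1 = 1 cut set(s).
Emergency loop unavailable [OR]: union of children's cut sets → 3 cut set(s).
Makeup line lost [OR]: union of children's cut sets → 6 cut set(s).
Secondary loop lost [OR]: union of children's cut sets → 2 cut set(s).
Heat-sink path 2 down [AND]: one cut set from each child combined → 2 × 1 × 1 = 2 cut set(s).
Recirculation branch 2 lost [AND]: one cut set from each child combined → 1 × 1 × 1 = 1 cut set(s).
Primary loop 2 lost [AND]: one cut set from each child combined → 2 × 1 = 2 cut set(s).
Reactor cooling lost [OR]: union of children's cut sets → 10 cut set(s).
Minimal cut sets: {Redundant flow sensor faulted}; {Relief valve is inoperative}; {C coolant pump failed, Lower surge tank is out}; {Check valve is out, Feedwater pump is down}; {South isolation valve fails}; {Left bypass line lost}; {Lower reserve tank lost}; {Inboard heat exchanger trips}; {#1 feedwater pump 2 lost, Forward check valve 2 faulted, Isolation valve 2 offline, North flow sensor 2 faulted, Secondary coolant pump 2 failed, Surge tank 2 degraded}; {#1 feedwater pump 2 lost, #2 relief valve 2 is down, Forward check valve 2 faulted, Isolation valve 2 offline, Secondary coolant pump 2 failed, Surge tank 2 degraded}.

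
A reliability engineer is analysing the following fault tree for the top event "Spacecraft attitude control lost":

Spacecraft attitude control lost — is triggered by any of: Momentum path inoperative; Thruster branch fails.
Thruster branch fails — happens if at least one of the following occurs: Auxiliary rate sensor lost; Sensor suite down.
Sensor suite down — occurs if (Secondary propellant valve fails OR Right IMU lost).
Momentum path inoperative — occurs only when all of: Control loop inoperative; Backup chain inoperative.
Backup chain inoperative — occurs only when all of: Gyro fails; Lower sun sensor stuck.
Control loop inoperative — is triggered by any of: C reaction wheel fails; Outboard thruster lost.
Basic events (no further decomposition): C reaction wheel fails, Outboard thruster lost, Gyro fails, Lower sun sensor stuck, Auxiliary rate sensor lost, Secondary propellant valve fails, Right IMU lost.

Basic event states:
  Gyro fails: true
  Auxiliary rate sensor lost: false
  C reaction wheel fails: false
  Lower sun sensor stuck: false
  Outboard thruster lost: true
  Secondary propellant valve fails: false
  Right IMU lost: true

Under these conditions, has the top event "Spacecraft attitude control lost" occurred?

Control loop inoperative [OR]: C reaction wheel fails=not, Outboard thruster lost=occurs → at least one input occurs → occurs.
Backup chain inoperative [AND]: Gyro fails=occurs, Lower sun sensor stuck=not → not all inputs occur → does not occur.
Momentum path inoperative [AND]: Control loop inoperative=occurs, Backup chain inoperative=not → not all inputs occur → does not occur.
Sensor suite down [OR]: Secondary propellant valve fails=not, Right IMU lost=occurs → at least one input occurs → occurs.
Thruster branch fails [OR]: Auxiliary rate sensor lost=not, Sensor suite down=occurs → at least one input occurs → occurs.
Spacecraft attitude control lost [OR]: Momentum path inoperative=not, Thruster branch fails=occurs → at least one input occurs → occurs.

Yes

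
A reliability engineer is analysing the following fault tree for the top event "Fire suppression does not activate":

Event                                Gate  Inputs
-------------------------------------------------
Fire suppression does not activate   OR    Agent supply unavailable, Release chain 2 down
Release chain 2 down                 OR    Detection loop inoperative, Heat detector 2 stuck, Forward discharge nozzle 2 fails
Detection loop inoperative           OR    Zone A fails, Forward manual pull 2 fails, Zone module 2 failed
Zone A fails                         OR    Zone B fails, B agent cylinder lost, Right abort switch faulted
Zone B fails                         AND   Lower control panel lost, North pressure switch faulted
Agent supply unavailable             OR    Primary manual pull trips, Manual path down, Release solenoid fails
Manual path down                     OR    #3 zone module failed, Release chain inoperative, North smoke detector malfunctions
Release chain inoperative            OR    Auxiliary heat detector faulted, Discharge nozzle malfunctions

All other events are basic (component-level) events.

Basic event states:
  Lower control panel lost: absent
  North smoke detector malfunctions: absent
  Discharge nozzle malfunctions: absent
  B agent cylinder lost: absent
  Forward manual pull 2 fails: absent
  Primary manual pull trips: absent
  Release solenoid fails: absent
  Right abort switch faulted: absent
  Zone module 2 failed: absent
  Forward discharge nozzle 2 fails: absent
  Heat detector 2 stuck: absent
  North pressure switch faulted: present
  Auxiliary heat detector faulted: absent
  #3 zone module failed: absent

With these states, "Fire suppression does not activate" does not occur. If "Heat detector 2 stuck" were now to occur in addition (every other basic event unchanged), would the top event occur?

Counterfactual: set "Heat detector 2 stuck" to occurred.
Release chain inoperative [OR]: Auxiliary heat detector faulted=not, Discharge nozzle malfunctions=not → no input occurs → does not occur.
Manual path down [OR]: #3 zone module failed=not, Release chain inoperative=not, North smoke detector malfunctions=not → no input occurs → does not occur.
Agent supply unavailable [OR]: Primary manual pull trips=not, Manual path down=not, Release solenoid fails=not → no input occurs → does not occur.
Zone B fails [AND]: Lower control panel lost=not, North pressure switch faulted=occurs → not all inputs occur → does not occur.
Zone A fails [OR]: Zone B fails=not, B agent cylinder lost=not, Right abort switch faulted=not → no input occurs → does not occur.
Detection loop inoperative [OR]: Zone A fails=not, Forward manual pull 2 fails=not, Zone module 2 failed=not → no input occurs → does not occur.
Release chain 2 down [OR]: Detection loop inoperative=not, Heat detector 2 stuck=occurs, Forward discharge nozzle 2 fails=not → at least one input occurs → occurs.
Fire suppression does not activate [OR]: Agent supply unavailable=not, Release chain 2 down=occurs → at least one input occurs → occurs.

Yes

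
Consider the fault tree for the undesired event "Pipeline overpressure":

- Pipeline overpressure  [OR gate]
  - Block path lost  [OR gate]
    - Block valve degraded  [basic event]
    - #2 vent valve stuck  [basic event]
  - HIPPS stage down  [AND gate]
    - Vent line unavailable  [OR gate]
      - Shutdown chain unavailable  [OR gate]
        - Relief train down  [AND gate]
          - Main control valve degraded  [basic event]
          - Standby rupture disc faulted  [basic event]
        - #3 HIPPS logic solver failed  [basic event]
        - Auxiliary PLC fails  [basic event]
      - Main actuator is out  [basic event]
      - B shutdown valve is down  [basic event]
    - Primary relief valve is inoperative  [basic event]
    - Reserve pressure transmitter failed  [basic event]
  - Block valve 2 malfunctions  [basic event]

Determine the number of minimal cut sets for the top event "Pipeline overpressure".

8

Block path lost [OR]: union of children's cut sets → 2 cut set(s).
Relief train down [AND]: one cut set from each child combined → 1 × 1 = 1 cut set(s).
Shutdown chain unavailable [OR]: union of children's cut sets → 3 cut set(s).
Vent line unavailable [OR]: union of children's cut sets → 5 cut set(s).
HIPPS stage down [AND]: one cut set from each child combined → 5 × 1 × 1 = 5 cut set(s).
Pipeline overpressure [OR]: union of children's cut sets → 8 cut set(s).
Minimal cut sets: {Block valve degraded}; {#2 vent valve stuck}; {Main control valve degraded, Primary relief valve is inoperative, Reserve pressure transmitter failed, Standby rupture disc faulted}; {#3 HIPPS logic solver failed, Primary relief valve is inoperative, Reserve pressure transmitter failed}; {Auxiliary PLC fails, Primary relief valve is inoperative, Reserve pressure transmitter failed}; {Main actuator is out, Primary relief valve is inoperative, Reserve pressure transmitter failed}; {B shutdown valve is down, Primary relief valve is inoperative, Reserve pressure transmitter failed}; {Block valve 2 malfunctions}.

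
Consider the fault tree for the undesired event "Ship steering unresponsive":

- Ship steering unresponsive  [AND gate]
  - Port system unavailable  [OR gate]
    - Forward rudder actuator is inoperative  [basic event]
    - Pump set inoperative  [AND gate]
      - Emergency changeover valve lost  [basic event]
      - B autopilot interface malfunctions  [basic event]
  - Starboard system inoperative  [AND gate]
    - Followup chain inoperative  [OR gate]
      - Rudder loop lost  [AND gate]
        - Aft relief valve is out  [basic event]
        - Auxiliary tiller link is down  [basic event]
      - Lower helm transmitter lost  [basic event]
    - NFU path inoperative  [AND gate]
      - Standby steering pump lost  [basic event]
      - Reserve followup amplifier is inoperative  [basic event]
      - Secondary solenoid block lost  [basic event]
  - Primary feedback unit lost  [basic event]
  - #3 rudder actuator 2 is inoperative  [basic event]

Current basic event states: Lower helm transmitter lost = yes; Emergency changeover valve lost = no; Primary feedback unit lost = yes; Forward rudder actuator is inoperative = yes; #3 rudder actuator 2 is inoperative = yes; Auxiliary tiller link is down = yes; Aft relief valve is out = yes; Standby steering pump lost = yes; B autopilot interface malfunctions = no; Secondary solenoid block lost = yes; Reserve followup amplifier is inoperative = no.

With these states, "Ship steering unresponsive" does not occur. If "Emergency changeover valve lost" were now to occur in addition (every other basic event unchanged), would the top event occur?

No

Counterfactual: set "Emergency changeover valve lost" to occurred.
Pump set inoperative [AND]: Emergency changeover valve lost=occurs, B autopilot interface malfunctions=not → not all inputs occur → does not occur.
Port system unavailable [OR]: Forward rudder actuator is inoperative=occurs, Pump set inoperative=not → at least one input occurs → occurs.
Rudder loop lost [AND]: Aft relief valve is out=occurs, Auxiliary tiller link is down=occurs → all inputs occur → occurs.
Followup chain inoperative [OR]: Rudder loop lost=occurs, Lower helm transmitter lost=occurs → at least one input occurs → occurs.
NFU path inoperative [AND]: Standby steering pump lost=occurs, Reserve followup amplifier is inoperative=not, Secondary solenoid block lost=occurs → not all inputs occur → does not occur.
Starboard system inoperative [AND]: Followup chain inoperative=occurs, NFU path inoperative=not → not all inputs occur → does not occur.
Ship steering unresponsive [AND]: Port system unavailable=occurs, Starboard system inoperative=not, Primary feedback unit lost=occurs, #3 rudder actuator 2 is inoperative=occurs → not all inputs occur → does not occur.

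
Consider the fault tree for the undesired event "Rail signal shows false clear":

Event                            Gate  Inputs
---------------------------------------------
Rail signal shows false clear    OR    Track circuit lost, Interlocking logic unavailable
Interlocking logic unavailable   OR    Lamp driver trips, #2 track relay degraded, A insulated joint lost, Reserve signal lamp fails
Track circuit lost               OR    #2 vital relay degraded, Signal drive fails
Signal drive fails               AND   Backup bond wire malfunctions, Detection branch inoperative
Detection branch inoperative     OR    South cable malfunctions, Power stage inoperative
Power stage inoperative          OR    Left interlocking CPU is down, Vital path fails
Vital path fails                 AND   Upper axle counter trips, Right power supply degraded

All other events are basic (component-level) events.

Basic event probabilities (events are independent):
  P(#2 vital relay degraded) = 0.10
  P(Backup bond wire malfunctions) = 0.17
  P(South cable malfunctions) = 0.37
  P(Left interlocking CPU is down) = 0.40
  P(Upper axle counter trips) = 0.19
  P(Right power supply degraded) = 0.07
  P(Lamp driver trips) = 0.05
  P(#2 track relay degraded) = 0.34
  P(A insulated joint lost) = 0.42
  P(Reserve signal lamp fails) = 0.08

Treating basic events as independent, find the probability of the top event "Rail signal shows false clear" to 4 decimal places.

0.7310

P(Vital path fails) [AND] = 0.19 × 0.07 = 0.013300
P(Power stage inoperative) [OR] = 1 − (1−0.40) × (1−0.013300) = 0.407980
P(Detection branch inoperative) [OR] = 1 − (1−0.37) × (1−0.407980) = 0.627027
P(Signal drive fails) [AND] = 0.17 × 0.627027 = 0.106595
P(Track circuit lost) [OR] = 1 − (1−0.10) × (1−0.106595) = 0.195936
P(Interlocking logic unavailable) [OR] = 1 − (1−0.05) × (1−0.34) × (1−0.42) × (1−0.08) = 0.665433
P(Rail signal shows false clear) [OR] = 1 − (1−0.195936) × (1−0.665433) = 0.730987
Rounded to 4 decimal places: P(Rail signal shows false clear) ≈ 0.7310.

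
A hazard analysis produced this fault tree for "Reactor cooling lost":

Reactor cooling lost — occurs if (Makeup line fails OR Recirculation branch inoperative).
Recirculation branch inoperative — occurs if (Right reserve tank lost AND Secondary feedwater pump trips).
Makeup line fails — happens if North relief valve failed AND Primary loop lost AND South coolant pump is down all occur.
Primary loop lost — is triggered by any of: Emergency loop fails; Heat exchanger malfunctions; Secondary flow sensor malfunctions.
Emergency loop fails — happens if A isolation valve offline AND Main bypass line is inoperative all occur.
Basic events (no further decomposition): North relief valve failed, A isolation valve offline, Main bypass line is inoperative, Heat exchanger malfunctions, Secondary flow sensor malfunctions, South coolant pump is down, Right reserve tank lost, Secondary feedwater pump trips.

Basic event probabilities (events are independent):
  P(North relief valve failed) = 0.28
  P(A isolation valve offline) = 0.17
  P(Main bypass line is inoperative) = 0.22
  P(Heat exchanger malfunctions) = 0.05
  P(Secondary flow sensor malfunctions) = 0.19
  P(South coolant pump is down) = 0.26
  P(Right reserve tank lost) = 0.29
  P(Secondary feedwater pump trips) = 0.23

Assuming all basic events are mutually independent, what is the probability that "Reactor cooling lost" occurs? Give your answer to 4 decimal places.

0.0843

P(Emergency loop fails) [AND] = 0.17 × 0.22 = 0.037400
P(Primary loop lost) [OR] = 1 − (1−0.037400) × (1−0.05) × (1−0.19) = 0.259279
P(Makeup line fails) [AND] = 0.28 × 0.259279 × 0.26 = 0.018876
P(Recirculation branch inoperative) [AND] = 0.29 × 0.23 = 0.066700
P(Reactor cooling lost) [OR] = 1 − (1−0.018876) × (1−0.066700) = 0.084317
Rounded to 4 decimal places: P(Reactor cooling lost) ≈ 0.0843.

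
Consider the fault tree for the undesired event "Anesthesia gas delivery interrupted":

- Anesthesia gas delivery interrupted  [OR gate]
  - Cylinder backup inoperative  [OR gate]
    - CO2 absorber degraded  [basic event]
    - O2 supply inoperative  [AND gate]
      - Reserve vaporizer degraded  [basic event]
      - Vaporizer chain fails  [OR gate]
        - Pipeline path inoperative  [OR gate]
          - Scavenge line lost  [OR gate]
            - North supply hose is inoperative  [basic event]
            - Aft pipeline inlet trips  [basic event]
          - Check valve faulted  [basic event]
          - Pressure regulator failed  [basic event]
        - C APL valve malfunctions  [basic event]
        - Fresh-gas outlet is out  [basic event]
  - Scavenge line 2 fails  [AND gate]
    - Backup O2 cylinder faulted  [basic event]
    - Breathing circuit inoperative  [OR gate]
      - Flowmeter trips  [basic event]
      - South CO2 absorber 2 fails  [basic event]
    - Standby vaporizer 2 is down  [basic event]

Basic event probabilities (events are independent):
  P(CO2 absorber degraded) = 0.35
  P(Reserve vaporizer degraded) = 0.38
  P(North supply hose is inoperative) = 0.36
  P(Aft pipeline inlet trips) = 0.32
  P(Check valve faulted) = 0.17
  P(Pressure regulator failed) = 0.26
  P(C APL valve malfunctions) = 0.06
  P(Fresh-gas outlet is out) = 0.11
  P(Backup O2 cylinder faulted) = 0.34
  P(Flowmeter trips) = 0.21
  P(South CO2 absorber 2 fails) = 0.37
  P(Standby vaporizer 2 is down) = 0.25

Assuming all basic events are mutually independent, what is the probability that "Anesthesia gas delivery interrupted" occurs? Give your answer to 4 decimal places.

0.5613

P(Scavenge line lost) [OR] = 1 − (1−0.36) × (1−0.32) = 0.564800
P(Pipeline path inoperative) [OR] = 1 − (1−0.564800) × (1−0.17) × (1−0.26) = 0.732700
P(Vaporizer chain fails) [OR] = 1 − (1−0.732700) × (1−0.06) × (1−0.11) = 0.776377
P(O2 supply inoperative) [AND] = 0.38 × 0.776377 = 0.295023
P(Cylinder backup inoperative) [OR] = 1 − (1−0.35) × (1−0.295023) = 0.541765
P(Breathing circuit inoperative) [OR] = 1 − (1−0.21) × (1−0.37) = 0.502300
P(Scavenge line 2 fails) [AND] = 0.34 × 0.502300 × 0.25 = 0.042696
P(Anesthesia gas delivery interrupted) [OR] = 1 − (1−0.541765) × (1−0.042696) = 0.561330
Rounded to 4 decimal places: P(Anesthesia gas delivery interrupted) ≈ 0.5613.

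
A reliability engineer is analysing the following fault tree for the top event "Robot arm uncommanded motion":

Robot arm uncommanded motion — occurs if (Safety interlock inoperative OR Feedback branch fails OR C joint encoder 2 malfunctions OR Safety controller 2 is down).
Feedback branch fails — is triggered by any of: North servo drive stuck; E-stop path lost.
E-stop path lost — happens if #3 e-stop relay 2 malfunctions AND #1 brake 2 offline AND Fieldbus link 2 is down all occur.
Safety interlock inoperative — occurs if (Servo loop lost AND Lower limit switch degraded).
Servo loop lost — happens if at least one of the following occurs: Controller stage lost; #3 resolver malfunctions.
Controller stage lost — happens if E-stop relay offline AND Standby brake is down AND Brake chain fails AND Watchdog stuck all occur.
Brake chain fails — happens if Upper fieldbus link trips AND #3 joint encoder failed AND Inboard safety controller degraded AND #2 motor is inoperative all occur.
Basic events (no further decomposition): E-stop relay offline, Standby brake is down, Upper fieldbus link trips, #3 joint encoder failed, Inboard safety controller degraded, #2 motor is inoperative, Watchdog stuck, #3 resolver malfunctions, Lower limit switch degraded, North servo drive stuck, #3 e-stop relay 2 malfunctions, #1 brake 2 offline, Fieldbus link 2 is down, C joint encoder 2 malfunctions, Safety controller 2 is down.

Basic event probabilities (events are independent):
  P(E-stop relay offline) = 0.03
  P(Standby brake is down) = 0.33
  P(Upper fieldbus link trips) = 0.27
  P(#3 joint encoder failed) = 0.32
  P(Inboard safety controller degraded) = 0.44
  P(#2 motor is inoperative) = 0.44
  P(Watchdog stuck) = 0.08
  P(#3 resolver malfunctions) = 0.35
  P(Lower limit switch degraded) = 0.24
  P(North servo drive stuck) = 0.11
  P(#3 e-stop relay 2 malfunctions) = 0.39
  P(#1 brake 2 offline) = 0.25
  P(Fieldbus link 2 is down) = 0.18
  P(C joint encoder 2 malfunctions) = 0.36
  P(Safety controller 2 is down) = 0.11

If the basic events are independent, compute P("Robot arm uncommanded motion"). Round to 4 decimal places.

0.5438

P(Brake chain fails) [AND] = 0.27 × 0.32 × 0.44 × 0.44 = 0.016727
P(Controller stage lost) [AND] = 0.03 × 0.33 × 0.016727 × 0.08 = 0.000013
P(Servo loop lost) [OR] = 1 − (1−0.000013) × (1−0.35) = 0.350008
P(Safety interlock inoperative) [AND] = 0.350008 × 0.24 = 0.084002
P(E-stop path lost) [AND] = 0.39 × 0.25 × 0.18 = 0.017550
P(Feedback branch fails) [OR] = 1 − (1−0.11) × (1−0.017550) = 0.125620
P(Robot arm uncommanded motion) [OR] = 1 − (1−0.084002) × (1−0.125620) × (1−0.36) × (1−0.11) = 0.543790
Rounded to 4 decimal places: P(Robot arm uncommanded motion) ≈ 0.5438.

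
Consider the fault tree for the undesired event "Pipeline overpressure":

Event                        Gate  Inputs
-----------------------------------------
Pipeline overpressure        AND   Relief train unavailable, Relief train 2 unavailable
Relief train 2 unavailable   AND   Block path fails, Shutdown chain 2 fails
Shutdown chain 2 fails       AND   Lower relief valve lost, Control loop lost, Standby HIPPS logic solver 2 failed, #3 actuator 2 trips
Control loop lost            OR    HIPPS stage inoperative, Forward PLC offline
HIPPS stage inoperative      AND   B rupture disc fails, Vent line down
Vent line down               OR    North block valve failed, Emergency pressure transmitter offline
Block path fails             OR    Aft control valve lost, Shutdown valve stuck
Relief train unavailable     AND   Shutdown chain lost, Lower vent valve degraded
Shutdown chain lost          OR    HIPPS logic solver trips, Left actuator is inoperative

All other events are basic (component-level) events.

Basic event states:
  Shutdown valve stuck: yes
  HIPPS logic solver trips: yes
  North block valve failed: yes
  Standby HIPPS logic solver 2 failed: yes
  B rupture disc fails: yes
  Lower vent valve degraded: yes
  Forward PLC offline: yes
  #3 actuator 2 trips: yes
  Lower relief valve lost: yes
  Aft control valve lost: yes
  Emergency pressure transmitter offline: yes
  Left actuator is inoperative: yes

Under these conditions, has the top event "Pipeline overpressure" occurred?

Shutdown chain lost [OR]: HIPPS logic solver trips=occurs, Left actuator is inoperative=occurs → at least one input occurs → occurs.
Relief train unavailable [AND]: Shutdown chain lost=occurs, Lower vent valve degraded=occurs → all inputs occur → occurs.
Block path fails [OR]: Aft control valve lost=occurs, Shutdown valve stuck=occurs → at least one input occurs → occurs.
Vent line down [OR]: North block valve failed=occurs, Emergency pressure transmitter offline=occurs → at least one input occurs → occurs.
HIPPS stage inoperative [AND]: B rupture disc fails=occurs, Vent line down=occurs → all inputs occur → occurs.
Control loop lost [OR]: HIPPS stage inoperative=occurs, Forward PLC offline=occurs → at least one input occurs → occurs.
Shutdown chain 2 fails [AND]: Lower relief valve lost=occurs, Control loop lost=occurs, Standby HIPPS logic solver 2 failed=occurs, #3 actuator 2 trips=occurs → all inputs occur → occurs.
Relief train 2 unavailable [AND]: Block path fails=occurs, Shutdown chain 2 fails=occurs → all inputs occur → occurs.
Pipeline overpressure [AND]: Relief train unavailable=occurs, Relief train 2 unavailable=occurs → all inputs occur → occurs.

Yes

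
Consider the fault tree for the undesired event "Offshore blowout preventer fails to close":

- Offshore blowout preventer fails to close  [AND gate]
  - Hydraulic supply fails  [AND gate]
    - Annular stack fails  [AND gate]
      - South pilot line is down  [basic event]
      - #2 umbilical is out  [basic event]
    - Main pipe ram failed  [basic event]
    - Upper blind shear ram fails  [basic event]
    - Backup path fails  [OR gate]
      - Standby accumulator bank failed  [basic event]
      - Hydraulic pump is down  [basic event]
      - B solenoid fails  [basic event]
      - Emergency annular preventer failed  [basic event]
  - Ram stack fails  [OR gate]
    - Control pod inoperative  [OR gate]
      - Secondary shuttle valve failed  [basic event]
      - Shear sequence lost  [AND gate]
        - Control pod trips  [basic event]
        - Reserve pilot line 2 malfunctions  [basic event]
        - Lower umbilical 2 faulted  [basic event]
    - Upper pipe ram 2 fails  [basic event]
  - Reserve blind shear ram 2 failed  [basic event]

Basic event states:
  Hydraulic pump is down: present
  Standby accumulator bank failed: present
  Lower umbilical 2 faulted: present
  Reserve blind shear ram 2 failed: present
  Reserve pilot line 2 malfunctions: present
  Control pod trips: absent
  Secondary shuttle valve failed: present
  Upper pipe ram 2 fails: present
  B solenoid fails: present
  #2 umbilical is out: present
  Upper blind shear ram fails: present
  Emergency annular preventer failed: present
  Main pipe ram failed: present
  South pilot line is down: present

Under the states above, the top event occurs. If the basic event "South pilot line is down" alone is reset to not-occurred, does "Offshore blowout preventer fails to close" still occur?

Counterfactual: set "South pilot line is down" to not occurred.
Annular stack fails [AND]: South pilot line is down=not, #2 umbilical is out=occurs → not all inputs occur → does not occur.
Backup path fails [OR]: Standby accumulator bank failed=occurs, Hydraulic pump is down=occurs, B solenoid fails=occurs, Emergency annular preventer failed=occurs → at least one input occurs → occurs.
Hydraulic supply fails [AND]: Annular stack fails=not, Main pipe ram failed=occurs, Upper blind shear ram fails=occurs, Backup path fails=occurs → not all inputs occur → does not occur.
Shear sequence lost [AND]: Control pod trips=not, Reserve pilot line 2 malfunctions=occurs, Lower umbilical 2 faulted=occurs → not all inputs occur → does not occur.
Control pod inoperative [OR]: Secondary shuttle valve failed=occurs, Shear sequence lost=not → at least one input occurs → occurs.
Ram stack fails [OR]: Control pod inoperative=occurs, Upper pipe ram 2 fails=occurs → at least one input occurs → occurs.
Offshore blowout preventer fails to close [AND]: Hydraulic supply fails=not, Ram stack fails=occurs, Reserve blind shear ram 2 failed=occurs → not all inputs occur → does not occur.

No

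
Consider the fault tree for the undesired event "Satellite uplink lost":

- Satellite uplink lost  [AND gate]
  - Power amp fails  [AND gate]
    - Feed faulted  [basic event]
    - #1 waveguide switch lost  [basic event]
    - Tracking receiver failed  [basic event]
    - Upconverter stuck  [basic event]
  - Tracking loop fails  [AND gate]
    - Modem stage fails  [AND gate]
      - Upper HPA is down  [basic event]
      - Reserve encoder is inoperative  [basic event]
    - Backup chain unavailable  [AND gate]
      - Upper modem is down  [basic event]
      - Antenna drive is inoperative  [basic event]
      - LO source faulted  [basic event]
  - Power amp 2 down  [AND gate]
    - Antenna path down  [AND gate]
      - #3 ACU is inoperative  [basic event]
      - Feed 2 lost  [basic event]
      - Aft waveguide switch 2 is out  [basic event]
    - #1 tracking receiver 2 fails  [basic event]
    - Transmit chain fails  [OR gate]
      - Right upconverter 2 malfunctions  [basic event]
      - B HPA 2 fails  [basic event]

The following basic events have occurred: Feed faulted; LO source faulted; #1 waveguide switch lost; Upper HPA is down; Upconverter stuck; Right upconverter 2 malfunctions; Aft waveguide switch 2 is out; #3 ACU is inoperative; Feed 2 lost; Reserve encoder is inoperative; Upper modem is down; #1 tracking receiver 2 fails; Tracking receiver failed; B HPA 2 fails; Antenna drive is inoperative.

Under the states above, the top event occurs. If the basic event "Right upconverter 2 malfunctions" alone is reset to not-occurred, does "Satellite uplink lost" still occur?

Counterfactual: set "Right upconverter 2 malfunctions" to not occurred.
Power amp fails [AND]: Feed faulted=occurs, #1 waveguide switch lost=occurs, Tracking receiver failed=occurs, Upconverter stuck=occurs → all inputs occur → occurs.
Modem stage fails [AND]: Upper HPA is down=occurs, Reserve encoder is inoperative=occurs → all inputs occur → occurs.
Backup chain unavailable [AND]: Upper modem is down=occurs, Antenna drive is inoperative=occurs, LO source faulted=occurs → all inputs occur → occurs.
Tracking loop fails [AND]: Modem stage fails=occurs, Backup chain unavailable=occurs → all inputs occur → occurs.
Antenna path down [AND]: #3 ACU is inoperative=occurs, Feed 2 lost=occurs, Aft waveguide switch 2 is out=occurs → all inputs occur → occurs.
Transmit chain fails [OR]: Right upconverter 2 malfunctions=not, B HPA 2 fails=occurs → at least one input occurs → occurs.
Power amp 2 down [AND]: Antenna path down=occurs, #1 tracking receiver 2 fails=occurs, Transmit chain fails=occurs → all inputs occur → occurs.
Satellite uplink lost [AND]: Power amp fails=occurs, Tracking loop fails=occurs, Power amp 2 down=occurs → all inputs occur → occurs.

Yes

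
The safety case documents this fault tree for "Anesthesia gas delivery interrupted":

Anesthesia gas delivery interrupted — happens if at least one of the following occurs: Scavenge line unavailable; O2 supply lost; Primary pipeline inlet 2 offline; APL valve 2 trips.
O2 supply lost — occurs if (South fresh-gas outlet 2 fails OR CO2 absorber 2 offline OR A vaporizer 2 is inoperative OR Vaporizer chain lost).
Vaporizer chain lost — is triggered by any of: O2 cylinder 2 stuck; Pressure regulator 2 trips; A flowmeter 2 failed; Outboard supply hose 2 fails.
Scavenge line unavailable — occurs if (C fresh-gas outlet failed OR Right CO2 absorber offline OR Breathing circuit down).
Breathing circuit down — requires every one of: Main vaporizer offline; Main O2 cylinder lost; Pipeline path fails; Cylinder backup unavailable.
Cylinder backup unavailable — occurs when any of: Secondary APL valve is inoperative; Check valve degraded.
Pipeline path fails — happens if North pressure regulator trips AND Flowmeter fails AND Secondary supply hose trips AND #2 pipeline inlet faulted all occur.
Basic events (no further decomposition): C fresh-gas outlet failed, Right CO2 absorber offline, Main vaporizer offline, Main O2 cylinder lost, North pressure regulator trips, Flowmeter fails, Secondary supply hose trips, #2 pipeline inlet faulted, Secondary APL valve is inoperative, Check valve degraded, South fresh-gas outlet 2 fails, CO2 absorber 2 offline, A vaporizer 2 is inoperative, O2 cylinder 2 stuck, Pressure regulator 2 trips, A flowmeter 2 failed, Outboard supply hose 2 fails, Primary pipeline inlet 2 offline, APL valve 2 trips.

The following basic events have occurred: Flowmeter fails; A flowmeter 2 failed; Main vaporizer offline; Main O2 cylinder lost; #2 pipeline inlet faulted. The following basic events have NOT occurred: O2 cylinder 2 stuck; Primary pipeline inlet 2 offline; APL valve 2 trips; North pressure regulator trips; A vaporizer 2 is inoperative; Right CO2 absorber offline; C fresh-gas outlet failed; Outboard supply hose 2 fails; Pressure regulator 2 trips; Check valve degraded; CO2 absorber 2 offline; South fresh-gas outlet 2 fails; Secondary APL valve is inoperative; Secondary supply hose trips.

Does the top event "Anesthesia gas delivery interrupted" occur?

Yes

Pipeline path fails [AND]: North pressure regulator trips=not, Flowmeter fails=occurs, Secondary supply hose trips=not, #2 pipeline inlet faulted=occurs → not all inputs occur → does not occur.
Cylinder backup unavailable [OR]: Secondary APL valve is inoperative=not, Check valve degraded=not → no input occurs → does not occur.
Breathing circuit down [AND]: Main vaporizer offline=occurs, Main O2 cylinder lost=occurs, Pipeline path fails=not, Cylinder backup unavailable=not → not all inputs occur → does not occur.
Scavenge line unavailable [OR]: C fresh-gas outlet failed=not, Right CO2 absorber offline=not, Breathing circuit down=not → no input occurs → does not occur.
Vaporizer chain lost [OR]: O2 cylinder 2 stuck=not, Pressure regulator 2 trips=not, A flowmeter 2 failed=occurs, Outboard supply hose 2 fails=not → at least one input occurs → occurs.
O2 supply lost [OR]: South fresh-gas outlet 2 fails=not, CO2 absorber 2 offline=not, A vaporizer 2 is inoperative=not, Vaporizer chain lost=occurs → at least one input occurs → occurs.
Anesthesia gas delivery interrupted [OR]: Scavenge line unavailable=not, O2 supply lost=occurs, Primary pipeline inlet 2 offline=not, APL valve 2 trips=not → at least one input occurs → occurs.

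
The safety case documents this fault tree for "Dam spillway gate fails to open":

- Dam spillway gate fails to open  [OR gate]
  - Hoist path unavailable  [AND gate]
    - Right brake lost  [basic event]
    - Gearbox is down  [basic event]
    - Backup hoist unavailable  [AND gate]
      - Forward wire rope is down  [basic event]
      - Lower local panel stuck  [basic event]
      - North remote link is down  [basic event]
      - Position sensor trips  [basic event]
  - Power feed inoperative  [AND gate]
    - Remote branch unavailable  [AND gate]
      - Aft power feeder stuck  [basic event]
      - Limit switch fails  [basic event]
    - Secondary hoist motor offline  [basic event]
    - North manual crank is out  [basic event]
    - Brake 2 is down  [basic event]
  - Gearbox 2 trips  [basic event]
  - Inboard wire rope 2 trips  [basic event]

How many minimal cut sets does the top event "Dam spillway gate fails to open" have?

4

Backup hoist unavailable [AND]: one cut set from each child combined → 1 × 1 × 1 × 1 = 1 cut set(s).
Hoist path unavailable [AND]: one cut set from each child combined → 1 × 1 × 1 = 1 cut set(s).
Remote branch unavailable [AND]: one cut set from each child combined → 1 × 1 = 1 cut set(s).
Power feed inoperative [AND]: one cut set from each child combined → 1 × 1 × 1 × 1 = 1 cut set(s).
Dam spillway gate fails to open [OR]: union of children's cut sets → 4 cut set(s).
Minimal cut sets: {Forward wire rope is down, Gearbox is down, Lower local panel stuck, North remote link is down, Position sensor trips, Right brake lost}; {Aft power feeder stuck, Brake 2 is down, Limit switch fails, North manual crank is out, Secondary hoist motor offline}; {Gearbox 2 trips}; {Inboard wire rope 2 trips}.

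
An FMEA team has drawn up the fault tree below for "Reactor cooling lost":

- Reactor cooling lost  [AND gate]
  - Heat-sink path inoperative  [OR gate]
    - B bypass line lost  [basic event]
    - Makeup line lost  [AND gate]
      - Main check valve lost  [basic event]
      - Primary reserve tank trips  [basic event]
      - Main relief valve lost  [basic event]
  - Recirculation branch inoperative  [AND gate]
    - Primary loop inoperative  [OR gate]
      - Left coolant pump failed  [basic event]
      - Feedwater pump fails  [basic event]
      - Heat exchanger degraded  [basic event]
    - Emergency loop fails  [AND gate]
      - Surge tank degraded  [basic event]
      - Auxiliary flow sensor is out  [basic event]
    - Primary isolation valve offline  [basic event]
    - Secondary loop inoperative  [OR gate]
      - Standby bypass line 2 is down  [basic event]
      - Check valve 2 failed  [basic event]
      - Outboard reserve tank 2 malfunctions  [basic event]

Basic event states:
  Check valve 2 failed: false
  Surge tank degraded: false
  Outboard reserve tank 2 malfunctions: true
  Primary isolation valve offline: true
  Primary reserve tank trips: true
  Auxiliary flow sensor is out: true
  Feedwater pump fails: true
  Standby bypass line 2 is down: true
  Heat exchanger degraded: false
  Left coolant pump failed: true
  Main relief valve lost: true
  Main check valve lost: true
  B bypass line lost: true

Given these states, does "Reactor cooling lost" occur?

No

Makeup line lost [AND]: Main check valve lost=occurs, Primary reserve tank trips=occurs, Main relief valve lost=occurs → all inputs occur → occurs.
Heat-sink path inoperative [OR]: B bypass line lost=occurs, Makeup line lost=occurs → at least one input occurs → occurs.
Primary loop inoperative [OR]: Left coolant pump failed=occurs, Feedwater pump fails=occurs, Heat exchanger degraded=not → at least one input occurs → occurs.
Emergency loop fails [AND]: Surge tank degraded=not, Auxiliary flow sensor is out=occurs → not all inputs occur → does not occur.
Secondary loop inoperative [OR]: Standby bypass line 2 is down=occurs, Check valve 2 failed=not, Outboard reserve tank 2 malfunctions=occurs → at least one input occurs → occurs.
Recirculation branch inoperative [AND]: Primary loop inoperative=occurs, Emergency loop fails=not, Primary isolation valve offline=occurs, Secondary loop inoperative=occurs → not all inputs occur → does not occur.
Reactor cooling lost [AND]: Heat-sink path inoperative=occurs, Recirculation branch inoperative=not → not all inputs occur → does not occur.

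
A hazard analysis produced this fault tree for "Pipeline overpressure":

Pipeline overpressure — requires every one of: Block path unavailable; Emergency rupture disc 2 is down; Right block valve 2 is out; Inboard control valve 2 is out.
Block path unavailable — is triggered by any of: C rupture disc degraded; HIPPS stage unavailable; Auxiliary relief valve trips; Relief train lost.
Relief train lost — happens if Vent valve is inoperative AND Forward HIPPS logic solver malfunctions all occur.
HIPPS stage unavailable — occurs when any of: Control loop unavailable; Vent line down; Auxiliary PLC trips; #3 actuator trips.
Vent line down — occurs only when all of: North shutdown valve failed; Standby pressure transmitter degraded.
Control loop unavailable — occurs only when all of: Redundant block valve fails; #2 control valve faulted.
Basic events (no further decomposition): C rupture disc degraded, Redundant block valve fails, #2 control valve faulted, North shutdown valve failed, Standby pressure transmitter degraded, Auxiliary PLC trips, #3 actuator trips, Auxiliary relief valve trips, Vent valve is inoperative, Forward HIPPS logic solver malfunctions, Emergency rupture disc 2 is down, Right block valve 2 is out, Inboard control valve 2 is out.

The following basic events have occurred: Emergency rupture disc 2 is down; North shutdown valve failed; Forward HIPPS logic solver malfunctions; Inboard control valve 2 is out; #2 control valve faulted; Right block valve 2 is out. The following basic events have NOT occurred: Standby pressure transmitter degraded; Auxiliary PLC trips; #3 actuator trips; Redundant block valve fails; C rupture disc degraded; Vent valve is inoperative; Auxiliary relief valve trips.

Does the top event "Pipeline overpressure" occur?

No

Control loop unavailable [AND]: Redundant block valve fails=not, #2 control valve faulted=occurs → not all inputs occur → does not occur.
Vent line down [AND]: North shutdown valve failed=occurs, Standby pressure transmitter degraded=not → not all inputs occur → does not occur.
HIPPS stage unavailable [OR]: Control loop unavailable=not, Vent line down=not, Auxiliary PLC trips=not, #3 actuator trips=not → no input occurs → does not occur.
Relief train lost [AND]: Vent valve is inoperative=not, Forward HIPPS logic solver malfunctions=occurs → not all inputs occur → does not occur.
Block path unavailable [OR]: C rupture disc degraded=not, HIPPS stage unavailable=not, Auxiliary relief valve trips=not, Relief train lost=not → no input occurs → does not occur.
Pipeline overpressure [AND]: Block path unavailable=not, Emergency rupture disc 2 is down=occurs, Right block valve 2 is out=occurs, Inboard control valve 2 is out=occurs → not all inputs occur → does not occur.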